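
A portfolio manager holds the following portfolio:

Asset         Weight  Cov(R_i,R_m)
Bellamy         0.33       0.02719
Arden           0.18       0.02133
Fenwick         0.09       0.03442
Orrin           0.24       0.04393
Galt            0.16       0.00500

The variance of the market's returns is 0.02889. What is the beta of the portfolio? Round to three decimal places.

0.943

β_Bellamy = 0.02719 / 0.02889 = 0.9412
β_Arden = 0.02133 / 0.02889 = 0.7383
β_Fenwick = 0.03442 / 0.02889 = 1.1914
β_Orrin = 0.04393 / 0.02889 = 1.5206
β_Galt = 0.00500 / 0.02889 = 0.1731
β_P = Σ w_i β_i = 0.33×0.9412 + 0.18×0.7383 + 0.09×1.1914 + 0.24×1.5206 + 0.16×0.1731 = 0.9434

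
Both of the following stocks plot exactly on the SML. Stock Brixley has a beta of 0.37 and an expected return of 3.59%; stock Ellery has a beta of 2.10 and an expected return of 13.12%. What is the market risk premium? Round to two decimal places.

5.51%

Both satisfy E(R) = R_f + β·MRP, so the slope of the SML is
MRP = (13.12% − 3.59%) / (2.10 − 0.37) = 9.53% / 1.73 = 5.5087%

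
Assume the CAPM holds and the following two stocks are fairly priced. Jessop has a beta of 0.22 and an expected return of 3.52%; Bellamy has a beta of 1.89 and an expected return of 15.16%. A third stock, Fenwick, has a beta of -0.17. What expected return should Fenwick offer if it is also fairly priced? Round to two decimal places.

0.80%

MRP (SML slope) = (15.16% − 3.52%) / (1.89 − 0.22) = 11.64% / 1.67 = 6.9701%
R_f (intercept) = 3.52% − 0.22 × 6.9701% = 1.9866%
E(R_Fenwick) = R_f + β × MRP = 1.9866% + -0.17 × 6.9701% = 0.80%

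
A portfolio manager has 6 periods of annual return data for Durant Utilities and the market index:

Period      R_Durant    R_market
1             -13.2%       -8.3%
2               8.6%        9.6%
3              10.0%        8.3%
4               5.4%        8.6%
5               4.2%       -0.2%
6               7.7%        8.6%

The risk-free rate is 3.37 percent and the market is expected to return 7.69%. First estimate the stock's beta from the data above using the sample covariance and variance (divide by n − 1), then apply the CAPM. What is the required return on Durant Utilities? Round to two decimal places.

Mean R_i = (-13.2 + 8.6 + 10.0 + 5.4 + 4.2 + 7.7) / 6 = 3.7833%
Mean R_m = (-8.3 + 9.6 + 8.3 + 8.6 − 0.2 + 8.6) / 6 = 4.4333%
Σ(R_i − R̄_i)(R_m − R̄_m) = 286.3033  ⇒  Cov = 286.3033 / 5 = 57.2607
Σ(R_m − R̄_m)² = 259.9733  ⇒  Var(R_m) = 259.9733 / 5 = 51.9947
β = Cov / Var(R_m) = 57.2607 / 51.9947 = 1.1013
MRP = 7.69% − 3.37% = 4.32%
E(R) = R_f + β × MRP = 3.37% + 1.1013 × 4.32% = 8.13%

8.13%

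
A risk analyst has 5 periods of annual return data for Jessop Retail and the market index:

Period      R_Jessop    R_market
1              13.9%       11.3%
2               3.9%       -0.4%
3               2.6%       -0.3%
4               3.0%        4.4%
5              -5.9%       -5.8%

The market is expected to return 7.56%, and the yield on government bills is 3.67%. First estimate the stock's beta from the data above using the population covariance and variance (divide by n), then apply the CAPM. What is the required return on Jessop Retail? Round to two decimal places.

7.70%

Mean R_i = (13.9 + 3.9 + 2.6 + 3.0 − 5.9) / 5 = 3.5000%
Mean R_m = (11.3 − 0.4 − 0.3 + 4.4 − 5.8) / 5 = 1.8400%
Σ(R_i − R̄_i)(R_m − R̄_m) = 169.9500  ⇒  Cov = 169.9500 / 5 = 33.9900
Σ(R_m − R̄_m)² = 164.0120  ⇒  Var(R_m) = 164.0120 / 5 = 32.8024
β = Cov / Var(R_m) = 33.9900 / 32.8024 = 1.0362
MRP = 7.56% − 3.67% = 3.89%
E(R) = R_f + β × MRP = 3.67% + 1.0362 × 3.89% = 7.70%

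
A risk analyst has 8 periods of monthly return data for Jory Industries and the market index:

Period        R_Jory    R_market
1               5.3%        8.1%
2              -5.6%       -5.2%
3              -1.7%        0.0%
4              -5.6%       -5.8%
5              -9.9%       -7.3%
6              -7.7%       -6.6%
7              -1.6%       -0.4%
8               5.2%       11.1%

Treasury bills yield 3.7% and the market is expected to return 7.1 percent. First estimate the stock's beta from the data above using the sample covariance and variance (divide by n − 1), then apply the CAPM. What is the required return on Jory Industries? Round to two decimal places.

Mean R_i = (5.3 − 5.6 − 1.7 − 5.6 − 9.9 − 7.7 − 1.6 + 5.2) / 8 = -2.7000%
Mean R_m = (8.1 − 5.2 + 0.0 − 5.8 − 7.3 − 6.6 − 0.4 + 11.1) / 8 = -0.7625%
Σ(R_i − R̄_i)(R_m − R̄_m) = 269.5100  ⇒  Cov = 269.5100 / 7 = 38.5014
Σ(R_m − R̄_m)² = 341.8588  ⇒  Var(R_m) = 341.8588 / 7 = 48.8370
β = Cov / Var(R_m) = 38.5014 / 48.8370 = 0.7884
MRP = 7.1% − 3.7% = 3.40%
E(R) = R_f + β × MRP = 3.7% + 0.7884 × 3.4% = 6.38%

6.38%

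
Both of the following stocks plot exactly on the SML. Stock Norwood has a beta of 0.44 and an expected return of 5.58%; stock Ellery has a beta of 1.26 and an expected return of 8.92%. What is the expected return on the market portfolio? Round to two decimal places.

Both satisfy E(R) = R_f + β·MRP, so the slope of the SML is
MRP = (8.92% − 5.58%) / (1.26 − 0.44) = 3.34% / 0.82 = 4.0732%
R_f = E(R_Norwood) − β_Norwood·MRP = 5.58% − 0.44 × 4.0732% = 3.7878%
E(R_m) = R_f + MRP = 3.7878% + 4.0732% = 7.86%

7.86%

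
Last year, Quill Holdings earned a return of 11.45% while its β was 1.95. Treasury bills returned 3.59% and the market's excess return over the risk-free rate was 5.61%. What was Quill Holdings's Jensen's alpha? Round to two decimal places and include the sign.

CAPM benchmark = R_f + β(R_m − R_f) = 3.59% + 1.95 × 5.61% = 14.5295%
α = actual − benchmark = 11.45% − 14.5295% = -3.08%

-3.08%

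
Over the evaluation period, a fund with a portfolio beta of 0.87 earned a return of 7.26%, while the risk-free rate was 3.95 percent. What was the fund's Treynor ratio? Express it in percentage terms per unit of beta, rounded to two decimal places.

3.80%

Treynor = (R_P − R_f) / β_P = (7.26% − 3.95%) / 0.8700 = 3.31% / 0.8700 = 3.80%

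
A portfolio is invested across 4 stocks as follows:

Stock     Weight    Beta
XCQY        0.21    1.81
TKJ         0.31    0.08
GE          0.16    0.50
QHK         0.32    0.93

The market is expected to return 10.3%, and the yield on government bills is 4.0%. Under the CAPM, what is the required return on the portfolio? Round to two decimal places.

β_P = Σ w_i β_i = 0.21×1.81 + 0.31×0.08 + 0.16×0.50 + 0.32×0.93 = 0.7825
MRP = 10.3% − 4.0% = 6.30%
E(R_P) = R_f + β_P × MRP = 4.0% + 0.7825 × 6.3% = 8.93%

8.93%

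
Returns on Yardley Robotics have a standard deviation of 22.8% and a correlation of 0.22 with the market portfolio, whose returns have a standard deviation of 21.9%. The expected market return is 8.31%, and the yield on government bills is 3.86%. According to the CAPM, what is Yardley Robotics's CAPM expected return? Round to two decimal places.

4.88%

β = ρ × σ_i / σ_m = 0.22 × 22.8% / 21.9% = 0.2290
MRP = 8.31% − 3.86% = 4.45%
E(R) = 3.86% + 0.2290 × 4.45% = 4.88%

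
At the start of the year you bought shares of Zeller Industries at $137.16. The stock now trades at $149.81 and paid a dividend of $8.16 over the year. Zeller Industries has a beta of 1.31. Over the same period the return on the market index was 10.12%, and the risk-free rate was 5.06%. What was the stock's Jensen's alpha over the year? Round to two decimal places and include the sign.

+3.48%

Realised HPR = (P1 + D1 − P0) / P0 = (149.81 + 8.16 − 137.16) / 137.16 = 20.81 / 137.16 = 15.1721%
MRP = 10.12% − 5.06% = 5.06%
CAPM required = R_f + β·MRP = 5.06% + 1.31 × 5.06% = 11.6886%
α = realised − required = 15.1721% − 11.6886% = +3.48%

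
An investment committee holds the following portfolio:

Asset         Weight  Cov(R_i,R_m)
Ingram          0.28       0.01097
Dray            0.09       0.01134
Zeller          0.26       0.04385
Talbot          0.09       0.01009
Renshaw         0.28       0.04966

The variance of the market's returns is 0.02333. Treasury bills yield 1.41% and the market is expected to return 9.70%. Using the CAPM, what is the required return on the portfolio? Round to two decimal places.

12.18%

β_Ingram = 0.01097 / 0.02333 = 0.4702
β_Dray = 0.01134 / 0.02333 = 0.4861
β_Zeller = 0.04385 / 0.02333 = 1.8796
β_Talbot = 0.01009 / 0.02333 = 0.4325
β_Renshaw = 0.04966 / 0.02333 = 2.1286
β_P = Σ w_i β_i = 0.28×0.4702 + 0.09×0.4861 + 0.26×1.8796 + 0.09×0.4325 + 0.28×2.1286 = 1.2990
MRP = 9.70% − 1.41% = 8.29%
E(R_P) = R_f + β_P × MRP = 1.41% + 1.2990 × 8.29% = 12.18%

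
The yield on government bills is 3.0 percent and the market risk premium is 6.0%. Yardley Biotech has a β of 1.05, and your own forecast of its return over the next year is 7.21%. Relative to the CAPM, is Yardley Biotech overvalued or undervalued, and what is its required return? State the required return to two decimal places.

Required return = R_f + β·MRP = 3.0% + 1.05 × 6.0% = 9.30%
Forecast 7.21% < required 9.30% → the stock plots below the SML → overvalued.

Overvalued; required return 9.30%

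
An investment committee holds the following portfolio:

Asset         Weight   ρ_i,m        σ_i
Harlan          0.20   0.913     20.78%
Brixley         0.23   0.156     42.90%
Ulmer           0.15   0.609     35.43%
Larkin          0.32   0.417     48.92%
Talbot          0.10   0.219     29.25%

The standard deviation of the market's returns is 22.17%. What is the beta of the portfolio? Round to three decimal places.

β_Harlan = 0.913 × 20.78% / 22.17% = 0.8558
β_Brixley = 0.156 × 42.90% / 22.17% = 0.3019
β_Ulmer = 0.609 × 35.43% / 22.17% = 0.9732
β_Larkin = 0.417 × 48.92% / 22.17% = 0.9201
β_Talbot = 0.219 × 29.25% / 22.17% = 0.2889
β_P = Σ w_i β_i = 0.20×0.8558 + 0.23×0.3019 + 0.15×0.9732 + 0.32×0.9201 + 0.10×0.2889 = 0.7099

0.710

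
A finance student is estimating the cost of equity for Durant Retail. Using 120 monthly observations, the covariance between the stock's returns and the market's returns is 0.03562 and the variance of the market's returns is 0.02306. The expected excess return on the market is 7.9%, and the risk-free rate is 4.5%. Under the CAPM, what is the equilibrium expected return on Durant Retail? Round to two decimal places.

16.70%

β = Cov(R_i, R_m) / Var(R_m) = 0.03562 / 0.02306 = 1.5447
E(R) = R_f + β × MRP = 4.5% + 1.5447 × 7.9% = 16.70%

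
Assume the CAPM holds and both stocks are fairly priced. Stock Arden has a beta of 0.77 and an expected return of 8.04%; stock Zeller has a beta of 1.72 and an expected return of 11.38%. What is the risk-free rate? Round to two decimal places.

5.33%

Both satisfy E(R) = R_f + β·MRP, so the slope of the SML is
MRP = (11.38% − 8.04%) / (1.72 − 0.77) = 3.34% / 0.95 = 3.5158%
R_f = E(R_Arden) − β_Arden·MRP = 8.04% − 0.77 × 3.5158% = 5.3328%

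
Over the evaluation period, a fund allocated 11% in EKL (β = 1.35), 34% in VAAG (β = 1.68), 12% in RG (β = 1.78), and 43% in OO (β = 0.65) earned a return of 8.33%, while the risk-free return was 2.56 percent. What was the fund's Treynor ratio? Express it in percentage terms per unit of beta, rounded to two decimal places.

4.76%

β_P = 0.11×1.35 + 0.34×1.68 + 0.12×1.78 + 0.43×0.65 = 1.2128
Treynor = (R_P − R_f) / β_P = (8.33% − 2.56%) / 1.2128 = 5.77% / 1.2128 = 4.76%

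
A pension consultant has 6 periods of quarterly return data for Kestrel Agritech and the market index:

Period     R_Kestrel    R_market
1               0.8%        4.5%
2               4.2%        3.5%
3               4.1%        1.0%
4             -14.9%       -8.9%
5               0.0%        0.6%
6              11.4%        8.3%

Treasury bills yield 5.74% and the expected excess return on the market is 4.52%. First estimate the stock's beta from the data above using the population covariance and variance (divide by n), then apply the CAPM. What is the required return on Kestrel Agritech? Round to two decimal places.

Mean R_i = (0.8 + 4.2 + 4.1 − 14.9 + 0.0 + 11.4) / 6 = 0.9333%
Mean R_m = (4.5 + 3.5 + 1.0 − 8.9 + 0.6 + 8.3) / 6 = 1.5000%
Σ(R_i − R̄_i)(R_m − R̄_m) = 241.2300  ⇒  Cov = 241.2300 / 6 = 40.2050
Σ(R_m − R̄_m)² = 168.4600  ⇒  Var(R_m) = 168.4600 / 6 = 28.0767
β = Cov / Var(R_m) = 40.2050 / 28.0767 = 1.4320
E(R) = R_f + β × MRP = 5.74% + 1.4320 × 4.52% = 12.21%

12.21%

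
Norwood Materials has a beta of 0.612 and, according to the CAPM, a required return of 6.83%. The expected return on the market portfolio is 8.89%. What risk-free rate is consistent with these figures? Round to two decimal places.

E(R) = R_f + β(E(R_m) − R_f) = R_f(1 − β) + β·E(R_m)
6.83% = R_f × (1 − 0.612) + 0.612 × 8.89%
6.83% = R_f × 0.388 + 5.44068%
R_f = (6.83% − 5.44068%) / 0.388 = 3.58%

3.58%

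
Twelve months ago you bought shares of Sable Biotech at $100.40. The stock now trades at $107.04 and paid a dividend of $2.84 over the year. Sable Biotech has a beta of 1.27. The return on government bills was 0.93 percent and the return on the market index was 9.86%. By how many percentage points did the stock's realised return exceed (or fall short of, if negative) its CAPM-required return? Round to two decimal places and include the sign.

-2.83%

Realised HPR = (P1 + D1 − P0) / P0 = (107.04 + 2.84 − 100.40) / 100.40 = 9.48 / 100.40 = 9.4422%
MRP = 9.86% − 0.93% = 8.93%
CAPM required = R_f + β·MRP = 0.93% + 1.27 × 8.93% = 12.2711%
α = realised − required = 9.4422% − 12.2711% = -2.83%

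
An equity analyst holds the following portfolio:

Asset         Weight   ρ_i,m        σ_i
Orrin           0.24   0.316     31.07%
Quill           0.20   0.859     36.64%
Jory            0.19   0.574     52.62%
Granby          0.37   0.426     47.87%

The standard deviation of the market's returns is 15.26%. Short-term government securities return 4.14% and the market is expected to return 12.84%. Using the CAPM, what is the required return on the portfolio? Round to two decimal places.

16.65%

β_Orrin = 0.316 × 31.07% / 15.26% = 0.6434
β_Quill = 0.859 × 36.64% / 15.26% = 2.0625
β_Jory = 0.574 × 52.62% / 15.26% = 1.9793
β_Granby = 0.426 × 47.87% / 15.26% = 1.3363
β_P = Σ w_i β_i = 0.24×0.6434 + 0.20×2.0625 + 0.19×1.9793 + 0.37×1.3363 = 1.4374
MRP = 12.84% − 4.14% = 8.70%
E(R_P) = R_f + β_P × MRP = 4.14% + 1.4374 × 8.70% = 16.65%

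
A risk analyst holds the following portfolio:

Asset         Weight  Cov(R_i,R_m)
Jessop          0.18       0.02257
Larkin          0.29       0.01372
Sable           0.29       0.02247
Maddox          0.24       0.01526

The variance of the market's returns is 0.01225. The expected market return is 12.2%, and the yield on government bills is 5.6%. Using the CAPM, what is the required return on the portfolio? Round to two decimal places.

β_Jessop = 0.02257 / 0.01225 = 1.8424
β_Larkin = 0.01372 / 0.01225 = 1.1200
β_Sable = 0.02247 / 0.01225 = 1.8343
β_Maddox = 0.01526 / 0.01225 = 1.2457
β_P = Σ w_i β_i = 0.18×1.8424 + 0.29×1.1200 + 0.29×1.8343 + 0.24×1.2457 = 1.4873
MRP = 12.2% − 5.6% = 6.60%
E(R_P) = R_f + β_P × MRP = 5.6% + 1.4873 × 6.6% = 15.42%

15.42%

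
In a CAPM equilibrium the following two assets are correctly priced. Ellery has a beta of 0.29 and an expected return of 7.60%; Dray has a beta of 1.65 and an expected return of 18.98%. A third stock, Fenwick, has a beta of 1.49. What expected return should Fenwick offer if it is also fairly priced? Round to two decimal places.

MRP (SML slope) = (18.98% − 7.60%) / (1.65 − 0.29) = 11.38% / 1.36 = 8.3676%
R_f (intercept) = 7.60% − 0.29 × 8.3676% = 5.1734%
E(R_Fenwick) = R_f + β × MRP = 5.1734% + 1.49 × 8.3676% = 17.64%

17.64%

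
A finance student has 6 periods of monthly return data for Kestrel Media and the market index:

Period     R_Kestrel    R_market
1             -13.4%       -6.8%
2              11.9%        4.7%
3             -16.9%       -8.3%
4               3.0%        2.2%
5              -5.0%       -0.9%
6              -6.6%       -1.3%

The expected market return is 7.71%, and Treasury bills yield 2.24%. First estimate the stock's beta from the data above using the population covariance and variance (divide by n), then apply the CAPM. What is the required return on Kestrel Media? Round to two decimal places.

13.49%

Mean R_i = (-13.4 + 11.9 − 16.9 + 3.0 − 5.0 − 6.6) / 6 = -4.5000%
Mean R_m = (-6.8 + 4.7 − 8.3 + 2.2 − 0.9 − 1.3) / 6 = -1.7333%
Σ(R_i − R̄_i)(R_m − R̄_m) = 260.2000  ⇒  Cov = 260.2000 / 6 = 43.3667
Σ(R_m − R̄_m)² = 126.5333  ⇒  Var(R_m) = 126.5333 / 6 = 21.0889
β = Cov / Var(R_m) = 43.3667 / 21.0889 = 2.0564
MRP = 7.71% − 2.24% = 5.47%
E(R) = R_f + β × MRP = 2.24% + 2.0564 × 5.47% = 13.49%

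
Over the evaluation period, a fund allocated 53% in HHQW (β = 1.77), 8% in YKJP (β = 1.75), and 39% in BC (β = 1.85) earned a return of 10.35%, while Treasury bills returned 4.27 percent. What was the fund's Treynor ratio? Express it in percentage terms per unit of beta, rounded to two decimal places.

3.38%

β_P = 0.53×1.77 + 0.08×1.75 + 0.39×1.85 = 1.7996
Treynor = (R_P − R_f) / β_P = (10.35% − 4.27%) / 1.7996 = 6.08% / 1.7996 = 3.38%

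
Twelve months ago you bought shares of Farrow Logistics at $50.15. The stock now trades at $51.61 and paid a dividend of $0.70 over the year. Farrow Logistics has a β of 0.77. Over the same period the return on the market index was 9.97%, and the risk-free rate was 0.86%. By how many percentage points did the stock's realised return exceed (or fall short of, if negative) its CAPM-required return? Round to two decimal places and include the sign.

Realised HPR = (P1 + D1 − P0) / P0 = (51.61 + 0.70 − 50.15) / 50.15 = 2.16 / 50.15 = 4.3071%
MRP = 9.97% − 0.86% = 9.11%
CAPM required = R_f + β·MRP = 0.86% + 0.77 × 9.11% = 7.8747%
α = realised − required = 4.3071% − 7.8747% = -3.57%

-3.57%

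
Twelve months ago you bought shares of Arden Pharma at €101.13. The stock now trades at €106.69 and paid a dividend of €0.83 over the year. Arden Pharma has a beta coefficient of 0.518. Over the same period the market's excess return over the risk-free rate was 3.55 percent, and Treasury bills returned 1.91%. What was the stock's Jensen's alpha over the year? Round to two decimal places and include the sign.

+2.57%

Realised HPR = (P1 + D1 − P0) / P0 = (106.69 + 0.83 − 101.13) / 101.13 = 6.39 / 101.13 = 6.3186%
CAPM required = R_f + β·MRP = 1.91% + 0.518 × 3.55% = 3.74890%
α = realised − required = 6.3186% − 3.74890% = +2.57%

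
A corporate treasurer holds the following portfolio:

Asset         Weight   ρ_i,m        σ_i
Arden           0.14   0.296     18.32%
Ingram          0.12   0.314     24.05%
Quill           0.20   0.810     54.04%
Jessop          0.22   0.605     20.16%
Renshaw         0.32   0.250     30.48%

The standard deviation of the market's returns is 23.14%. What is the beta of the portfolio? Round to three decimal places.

β_Arden = 0.296 × 18.32% / 23.14% = 0.2343
β_Ingram = 0.314 × 24.05% / 23.14% = 0.3263
β_Quill = 0.810 × 54.04% / 23.14% = 1.8916
β_Jessop = 0.605 × 20.16% / 23.14% = 0.5271
β_Renshaw = 0.250 × 30.48% / 23.14% = 0.3293
β_P = Σ w_i β_i = 0.14×0.2343 + 0.12×0.3263 + 0.20×1.8916 + 0.22×0.5271 + 0.32×0.3293 = 0.6716

0.672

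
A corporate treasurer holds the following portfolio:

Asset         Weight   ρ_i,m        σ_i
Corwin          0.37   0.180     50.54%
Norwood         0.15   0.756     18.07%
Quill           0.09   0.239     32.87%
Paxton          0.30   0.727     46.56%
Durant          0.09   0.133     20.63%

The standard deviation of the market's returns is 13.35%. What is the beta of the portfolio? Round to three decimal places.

β_Corwin = 0.180 × 50.54% / 13.35% = 0.6814
β_Norwood = 0.756 × 18.07% / 13.35% = 1.0233
β_Quill = 0.239 × 32.87% / 13.35% = 0.5885
β_Paxton = 0.727 × 46.56% / 13.35% = 2.5355
β_Durant = 0.133 × 20.63% / 13.35% = 0.2055
β_P = Σ w_i β_i = 0.37×0.6814 + 0.15×1.0233 + 0.09×0.5885 + 0.30×2.5355 + 0.09×0.2055 = 1.2377

1.238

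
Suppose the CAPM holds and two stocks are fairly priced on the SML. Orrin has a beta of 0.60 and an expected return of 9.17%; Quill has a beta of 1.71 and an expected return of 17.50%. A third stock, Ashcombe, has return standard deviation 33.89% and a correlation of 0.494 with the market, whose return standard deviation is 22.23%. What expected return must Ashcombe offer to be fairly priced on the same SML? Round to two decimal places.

MRP = (17.50% − 9.17%) / (1.71 − 0.60) = 7.5045%
R_f = 9.17% − 0.60 × 7.5045% = 4.6673%
β_Ashcombe = ρ·σ_i/σ_m = 0.494 × 33.89 / 22.23 = 0.7531
E(R_Ashcombe) = R_f + β × MRP = 4.6673% + 0.7531 × 7.5045% = 10.32%

10.32%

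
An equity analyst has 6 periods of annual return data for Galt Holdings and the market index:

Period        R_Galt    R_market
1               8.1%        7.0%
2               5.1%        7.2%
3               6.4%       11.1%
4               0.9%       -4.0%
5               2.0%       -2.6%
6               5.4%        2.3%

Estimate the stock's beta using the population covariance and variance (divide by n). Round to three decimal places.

Mean R_i = (8.1 + 5.1 + 6.4 + 0.9 + 2.0 + 5.4) / 6 = 4.6500%
Mean R_m = (7.0 + 7.2 + 11.1 − 4.0 − 2.6 + 2.3) / 6 = 3.5000%
Σ(R_i − R̄_i)(R_m − R̄_m) = 70.4300  ⇒  Cov = 70.4300 / 6 = 11.7383
Σ(R_m − R̄_m)² = 178.6000  ⇒  Var(R_m) = 178.6000 / 6 = 29.7667
β = Cov / Var(R_m) = 11.7383 / 29.7667 = 0.3943

0.394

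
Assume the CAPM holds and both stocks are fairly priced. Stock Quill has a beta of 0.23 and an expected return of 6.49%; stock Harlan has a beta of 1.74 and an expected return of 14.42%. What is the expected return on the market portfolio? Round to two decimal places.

10.53%

Both satisfy E(R) = R_f + β·MRP, so the slope of the SML is
MRP = (14.42% − 6.49%) / (1.74 − 0.23) = 7.93% / 1.51 = 5.2517%
R_f = E(R_Quill) − β_Quill·MRP = 6.49% − 0.23 × 5.2517% = 5.2821%
E(R_m) = R_f + MRP = 5.2821% + 5.2517% = 10.53%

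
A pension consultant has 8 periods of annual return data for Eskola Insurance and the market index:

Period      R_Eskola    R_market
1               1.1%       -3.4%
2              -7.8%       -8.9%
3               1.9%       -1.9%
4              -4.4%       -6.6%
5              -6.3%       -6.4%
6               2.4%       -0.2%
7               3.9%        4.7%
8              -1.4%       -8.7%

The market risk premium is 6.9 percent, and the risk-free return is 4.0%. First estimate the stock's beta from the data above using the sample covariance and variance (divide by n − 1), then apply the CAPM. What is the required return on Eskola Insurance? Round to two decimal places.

9.39%

Mean R_i = (1.1 − 7.8 + 1.9 − 4.4 − 6.3 + 2.4 + 3.9 − 1.4) / 8 = -1.3250%
Mean R_m = (-3.4 − 8.9 − 1.9 − 6.6 − 6.4 − 0.2 + 4.7 − 8.7) / 8 = -3.9250%
Σ(R_i − R̄_i)(R_m − R̄_m) = 119.8550  ⇒  Cov = 119.8550 / 7 = 17.1221
Σ(R_m − R̄_m)² = 153.4750  ⇒  Var(R_m) = 153.4750 / 7 = 21.9250
β = Cov / Var(R_m) = 17.1221 / 21.9250 = 0.7809
E(R) = R_f + β × MRP = 4.0% + 0.7809 × 6.9% = 9.39%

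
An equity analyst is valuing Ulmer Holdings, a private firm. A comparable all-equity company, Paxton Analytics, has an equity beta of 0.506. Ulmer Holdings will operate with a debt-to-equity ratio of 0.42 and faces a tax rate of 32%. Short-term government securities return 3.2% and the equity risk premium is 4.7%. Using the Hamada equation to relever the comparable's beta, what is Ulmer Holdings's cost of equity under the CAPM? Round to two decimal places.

6.26%

β_L = β_U × [1 + (1 − t)(D/E)] = 0.506 × [1 + (1 − 0.32) × 0.42]
    = 0.506 × [1 + 0.68 × 0.42] = 0.506 × 1.2856 = 0.6505
E(R) = R_f + β_L × MRP = 3.2% + 0.6505 × 4.7% = 6.26%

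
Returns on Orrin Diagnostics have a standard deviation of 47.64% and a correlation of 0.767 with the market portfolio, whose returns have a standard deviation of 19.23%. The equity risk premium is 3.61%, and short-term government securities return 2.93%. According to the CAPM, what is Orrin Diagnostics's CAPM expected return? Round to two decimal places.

β = ρ × σ_i / σ_m = 0.767 × 47.64% / 19.23% = 1.9001
E(R) = 2.93% + 1.9001 × 3.61% = 9.79%

9.79%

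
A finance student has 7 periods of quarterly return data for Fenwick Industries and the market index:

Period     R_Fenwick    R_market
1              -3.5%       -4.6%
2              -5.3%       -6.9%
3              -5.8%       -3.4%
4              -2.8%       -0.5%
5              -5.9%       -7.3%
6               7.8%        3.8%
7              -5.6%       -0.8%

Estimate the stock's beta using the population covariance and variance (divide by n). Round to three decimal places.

Mean R_i = (-3.5 − 5.3 − 5.8 − 2.8 − 5.9 + 7.8 − 5.6) / 7 = -3.0143%
Mean R_m = (-4.6 − 6.9 − 3.4 − 0.5 − 7.3 + 3.8 − 0.8) / 7 = -2.8143%
Σ(R_i − R̄_i)(R_m − R̄_m) = 91.5986  ⇒  Cov = 91.5986 / 7 = 13.0855
Σ(R_m − R̄_m)² = 93.5086  ⇒  Var(R_m) = 93.5086 / 7 = 13.3584
β = Cov / Var(R_m) = 13.0855 / 13.3584 = 0.9796

0.980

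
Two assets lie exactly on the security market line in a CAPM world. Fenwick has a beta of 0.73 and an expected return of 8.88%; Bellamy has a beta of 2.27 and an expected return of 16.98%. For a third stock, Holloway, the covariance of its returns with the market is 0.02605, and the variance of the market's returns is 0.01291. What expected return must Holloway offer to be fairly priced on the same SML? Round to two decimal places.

MRP = (16.98% − 8.88%) / (2.27 − 0.73) = 5.2597%
R_f = 8.88% − 0.73 × 5.2597% = 5.0404%
β_Holloway = Cov / Var(R_m) = 0.02605 / 0.01291 = 2.0178
E(R_Holloway) = R_f + β × MRP = 5.0404% + 2.0178 × 5.2597% = 15.65%

15.65%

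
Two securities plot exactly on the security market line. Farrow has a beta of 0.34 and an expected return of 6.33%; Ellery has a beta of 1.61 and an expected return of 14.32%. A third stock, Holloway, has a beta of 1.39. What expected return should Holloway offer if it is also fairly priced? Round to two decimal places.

MRP (SML slope) = (14.32% − 6.33%) / (1.61 − 0.34) = 7.99% / 1.27 = 6.2913%
R_f (intercept) = 6.33% − 0.34 × 6.2913% = 4.1910%
E(R_Holloway) = R_f + β × MRP = 4.1910% + 1.39 × 6.2913% = 12.94%

12.94%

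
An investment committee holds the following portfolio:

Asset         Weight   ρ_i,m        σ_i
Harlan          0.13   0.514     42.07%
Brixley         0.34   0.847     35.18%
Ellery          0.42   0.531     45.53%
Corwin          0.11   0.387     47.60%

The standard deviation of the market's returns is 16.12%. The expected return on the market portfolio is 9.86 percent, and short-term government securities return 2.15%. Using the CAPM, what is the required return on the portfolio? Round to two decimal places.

14.17%

β_Harlan = 0.514 × 42.07% / 16.12% = 1.3414
β_Brixley = 0.847 × 35.18% / 16.12% = 1.8485
β_Ellery = 0.531 × 45.53% / 16.12% = 1.4998
β_Corwin = 0.387 × 47.60% / 16.12% = 1.1428
β_P = Σ w_i β_i = 0.13×1.3414 + 0.34×1.8485 + 0.42×1.4998 + 0.11×1.1428 = 1.5585
MRP = 9.86% − 2.15% = 7.71%
E(R_P) = R_f + β_P × MRP = 2.15% + 1.5585 × 7.71% = 14.17%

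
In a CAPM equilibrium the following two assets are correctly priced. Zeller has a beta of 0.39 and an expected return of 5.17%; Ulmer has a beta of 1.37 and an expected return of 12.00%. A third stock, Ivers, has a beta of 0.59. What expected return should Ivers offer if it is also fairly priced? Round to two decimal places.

MRP (SML slope) = (12.00% − 5.17%) / (1.37 − 0.39) = 6.83% / 0.98 = 6.9694%
R_f (intercept) = 5.17% − 0.39 × 6.9694% = 2.4519%
E(R_Ivers) = R_f + β × MRP = 2.4519% + 0.59 × 6.9694% = 6.56%

6.56%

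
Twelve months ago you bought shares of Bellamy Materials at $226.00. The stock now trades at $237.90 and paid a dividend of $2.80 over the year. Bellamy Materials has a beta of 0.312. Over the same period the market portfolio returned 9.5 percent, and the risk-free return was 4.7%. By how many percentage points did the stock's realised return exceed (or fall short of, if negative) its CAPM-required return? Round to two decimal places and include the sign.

Realised HPR = (P1 + D1 − P0) / P0 = (237.90 + 2.80 − 226.00) / 226.00 = 14.70 / 226.00 = 6.5044%
MRP = 9.5% − 4.7% = 4.80%
CAPM required = R_f + β·MRP = 4.7% + 0.312 × 4.8% = 6.1976%
α = realised − required = 6.5044% − 6.1976% = +0.31%

+0.31%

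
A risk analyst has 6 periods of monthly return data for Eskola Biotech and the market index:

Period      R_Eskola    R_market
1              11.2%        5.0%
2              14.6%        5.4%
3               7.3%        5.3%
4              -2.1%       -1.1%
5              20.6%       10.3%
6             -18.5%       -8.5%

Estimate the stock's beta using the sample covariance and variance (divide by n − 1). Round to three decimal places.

2.096

Mean R_i = (11.2 + 14.6 + 7.3 − 2.1 + 20.6 − 18.5) / 6 = 5.5167%
Mean R_m = (5.0 + 5.4 + 5.3 − 1.1 + 10.3 − 8.5) / 6 = 2.7333%
Σ(R_i − R̄_i)(R_m − R̄_m) = 454.7967  ⇒  Cov = 454.7967 / 5 = 90.9593
Σ(R_m − R̄_m)² = 216.9733  ⇒  Var(R_m) = 216.9733 / 5 = 43.3947
β = Cov / Var(R_m) = 90.9593 / 43.3947 = 2.0961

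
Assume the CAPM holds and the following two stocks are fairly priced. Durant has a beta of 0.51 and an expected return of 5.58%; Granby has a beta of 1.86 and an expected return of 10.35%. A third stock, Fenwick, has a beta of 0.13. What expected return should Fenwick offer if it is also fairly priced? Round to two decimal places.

MRP (SML slope) = (10.35% − 5.58%) / (1.86 − 0.51) = 4.77% / 1.35 = 3.5333%
R_f (intercept) = 5.58% − 0.51 × 3.5333% = 3.7780%
E(R_Fenwick) = R_f + β × MRP = 3.7780% + 0.13 × 3.5333% = 4.24%

4.24%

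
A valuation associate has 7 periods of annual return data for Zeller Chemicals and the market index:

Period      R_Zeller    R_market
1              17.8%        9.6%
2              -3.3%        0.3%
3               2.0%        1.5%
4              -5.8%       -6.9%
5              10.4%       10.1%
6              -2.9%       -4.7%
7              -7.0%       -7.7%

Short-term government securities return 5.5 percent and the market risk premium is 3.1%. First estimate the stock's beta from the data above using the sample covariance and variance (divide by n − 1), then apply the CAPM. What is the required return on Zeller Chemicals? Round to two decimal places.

9.15%

Mean R_i = (17.8 − 3.3 + 2.0 − 5.8 + 10.4 − 2.9 − 7.0) / 7 = 1.6000%
Mean R_m = (9.6 + 0.3 + 1.5 − 6.9 + 10.1 − 4.7 − 7.7) / 7 = 0.3143%
Σ(R_i − R̄_i)(R_m − R̄_m) = 381.9600  ⇒  Cov = 381.9600 / 6 = 63.6600
Σ(R_m − R̄_m)² = 324.8086  ⇒  Var(R_m) = 324.8086 / 6 = 54.1348
β = Cov / Var(R_m) = 63.6600 / 54.1348 = 1.1760
E(R) = R_f + β × MRP = 5.5% + 1.1760 × 3.1% = 9.15%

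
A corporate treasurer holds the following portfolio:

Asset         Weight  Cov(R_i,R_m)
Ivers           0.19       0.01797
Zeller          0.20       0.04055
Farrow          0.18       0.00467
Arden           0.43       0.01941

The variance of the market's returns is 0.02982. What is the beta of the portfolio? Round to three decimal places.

β_Ivers = 0.01797 / 0.02982 = 0.6026
β_Zeller = 0.04055 / 0.02982 = 1.3598
β_Farrow = 0.00467 / 0.02982 = 0.1566
β_Arden = 0.01941 / 0.02982 = 0.6509
β_P = Σ w_i β_i = 0.19×0.6026 + 0.20×1.3598 + 0.18×0.1566 + 0.43×0.6509 = 0.6945

0.695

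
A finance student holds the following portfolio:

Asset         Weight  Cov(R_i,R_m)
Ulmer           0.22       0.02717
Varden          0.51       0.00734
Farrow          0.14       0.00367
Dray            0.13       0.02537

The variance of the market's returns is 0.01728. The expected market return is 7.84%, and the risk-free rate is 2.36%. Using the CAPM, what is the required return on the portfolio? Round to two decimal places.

6.65%

β_Ulmer = 0.02717 / 0.01728 = 1.5723
β_Varden = 0.00734 / 0.01728 = 0.4248
β_Farrow = 0.00367 / 0.01728 = 0.2124
β_Dray = 0.02537 / 0.01728 = 1.4682
β_P = Σ w_i β_i = 0.22×1.5723 + 0.51×0.4248 + 0.14×0.2124 + 0.13×1.4682 = 0.7832
MRP = 7.84% − 2.36% = 5.48%
E(R_P) = R_f + β_P × MRP = 2.36% + 0.7832 × 5.48% = 6.65%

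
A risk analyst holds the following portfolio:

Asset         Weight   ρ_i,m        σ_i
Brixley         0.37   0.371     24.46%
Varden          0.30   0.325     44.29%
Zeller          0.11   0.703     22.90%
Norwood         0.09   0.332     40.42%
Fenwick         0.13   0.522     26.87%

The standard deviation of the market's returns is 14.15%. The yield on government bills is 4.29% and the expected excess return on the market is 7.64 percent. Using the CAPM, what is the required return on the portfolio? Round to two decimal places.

11.03%

β_Brixley = 0.371 × 24.46% / 14.15% = 0.6413
β_Varden = 0.325 × 44.29% / 14.15% = 1.0173
β_Zeller = 0.703 × 22.90% / 14.15% = 1.1377
β_Norwood = 0.332 × 40.42% / 14.15% = 0.9484
β_Fenwick = 0.522 × 26.87% / 14.15% = 0.9912
β_P = Σ w_i β_i = 0.37×0.6413 + 0.30×1.0173 + 0.11×1.1377 + 0.09×0.9484 + 0.13×0.9912 = 0.8818
E(R_P) = R_f + β_P × MRP = 4.29% + 0.8818 × 7.64% = 11.03%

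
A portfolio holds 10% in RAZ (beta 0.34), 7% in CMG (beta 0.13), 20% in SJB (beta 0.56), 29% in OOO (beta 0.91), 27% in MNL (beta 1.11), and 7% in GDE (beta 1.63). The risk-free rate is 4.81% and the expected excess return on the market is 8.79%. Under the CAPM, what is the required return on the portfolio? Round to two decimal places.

12.13%

β_P = Σ w_i β_i = 0.10×0.34 + 0.07×0.13 + 0.20×0.56 + 0.29×0.91 + 0.27×1.11 + 0.07×1.63 = 0.8328
E(R_P) = R_f + β_P × MRP = 4.81% + 0.8328 × 8.79% = 12.13%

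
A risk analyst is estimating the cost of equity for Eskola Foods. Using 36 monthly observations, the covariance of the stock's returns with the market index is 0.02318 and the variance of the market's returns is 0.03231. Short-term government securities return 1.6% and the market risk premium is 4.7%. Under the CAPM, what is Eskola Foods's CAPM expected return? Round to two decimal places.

β = Cov(R_i, R_m) / Var(R_m) = 0.02318 / 0.03231 = 0.7174
E(R) = R_f + β × MRP = 1.6% + 0.7174 × 4.7% = 4.97%

4.97%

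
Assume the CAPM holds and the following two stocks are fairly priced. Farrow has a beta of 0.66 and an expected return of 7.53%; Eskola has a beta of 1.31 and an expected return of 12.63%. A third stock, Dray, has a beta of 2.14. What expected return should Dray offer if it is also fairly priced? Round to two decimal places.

MRP (SML slope) = (12.63% − 7.53%) / (1.31 − 0.66) = 5.10% / 0.65 = 7.8462%
R_f (intercept) = 7.53% − 0.66 × 7.8462% = 2.3515%
E(R_Dray) = R_f + β × MRP = 2.3515% + 2.14 × 7.8462% = 19.14%

19.14%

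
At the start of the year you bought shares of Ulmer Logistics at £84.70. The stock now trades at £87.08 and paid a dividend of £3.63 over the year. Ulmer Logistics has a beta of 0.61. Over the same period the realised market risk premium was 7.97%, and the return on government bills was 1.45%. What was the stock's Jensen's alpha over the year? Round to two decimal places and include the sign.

+0.78%

Realised HPR = (P1 + D1 − P0) / P0 = (87.08 + 3.63 − 84.70) / 84.70 = 6.01 / 84.70 = 7.0956%
CAPM required = R_f + β·MRP = 1.45% + 0.61 × 7.97% = 6.3117%
α = realised − required = 7.0956% − 6.3117% = +0.78%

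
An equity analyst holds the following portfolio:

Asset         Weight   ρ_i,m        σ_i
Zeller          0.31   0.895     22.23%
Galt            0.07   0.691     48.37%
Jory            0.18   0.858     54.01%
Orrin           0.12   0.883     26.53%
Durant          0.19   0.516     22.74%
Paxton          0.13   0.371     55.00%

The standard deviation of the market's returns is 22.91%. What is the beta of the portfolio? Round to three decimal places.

β_Zeller = 0.895 × 22.23% / 22.91% = 0.8684
β_Galt = 0.691 × 48.37% / 22.91% = 1.4589
β_Jory = 0.858 × 54.01% / 22.91% = 2.0227
β_Orrin = 0.883 × 26.53% / 22.91% = 1.0225
β_Durant = 0.516 × 22.74% / 22.91% = 0.5122
β_Paxton = 0.371 × 55.00% / 22.91% = 0.8907
β_P = Σ w_i β_i = 0.31×0.8684 + 0.07×1.4589 + 0.18×2.0227 + 0.12×1.0225 + 0.19×0.5122 + 0.13×0.8907 = 1.0712

1.071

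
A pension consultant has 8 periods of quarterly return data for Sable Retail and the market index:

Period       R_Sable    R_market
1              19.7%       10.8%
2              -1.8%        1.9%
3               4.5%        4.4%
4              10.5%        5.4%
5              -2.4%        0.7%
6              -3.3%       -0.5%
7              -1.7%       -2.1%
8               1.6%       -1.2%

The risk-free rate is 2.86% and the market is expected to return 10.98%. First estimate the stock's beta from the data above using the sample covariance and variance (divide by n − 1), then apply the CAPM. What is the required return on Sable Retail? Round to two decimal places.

Mean R_i = (19.7 − 1.8 + 4.5 + 10.5 − 2.4 − 3.3 − 1.7 + 1.6) / 8 = 3.3875%
Mean R_m = (10.8 + 1.9 + 4.4 + 5.4 + 0.7 − 0.5 − 2.1 − 1.2) / 8 = 2.4250%
Σ(R_i − R̄_i)(R_m − R̄_m) = 221.7425  ⇒  Cov = 221.7425 / 7 = 31.6775
Σ(R_m − R̄_m)² = 128.3150  ⇒  Var(R_m) = 128.3150 / 7 = 18.3307
β = Cov / Var(R_m) = 31.6775 / 18.3307 = 1.7281
MRP = 10.98% − 2.86% = 8.12%
E(R) = R_f + β × MRP = 2.86% + 1.7281 × 8.12% = 16.89%

16.89%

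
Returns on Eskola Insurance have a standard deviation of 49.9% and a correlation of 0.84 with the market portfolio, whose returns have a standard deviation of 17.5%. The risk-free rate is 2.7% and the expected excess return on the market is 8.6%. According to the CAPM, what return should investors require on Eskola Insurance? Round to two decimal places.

β = ρ × σ_i / σ_m = 0.84 × 49.9% / 17.5% = 2.3952
E(R) = 2.7% + 2.3952 × 8.6% = 23.30%

23.30%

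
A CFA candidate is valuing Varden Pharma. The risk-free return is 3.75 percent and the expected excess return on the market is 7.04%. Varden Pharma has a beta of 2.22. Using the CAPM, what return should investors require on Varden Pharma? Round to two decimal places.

E(R) = R_f + β × MRP = 3.75% + 2.22 × 7.04% = 19.38%

19.38%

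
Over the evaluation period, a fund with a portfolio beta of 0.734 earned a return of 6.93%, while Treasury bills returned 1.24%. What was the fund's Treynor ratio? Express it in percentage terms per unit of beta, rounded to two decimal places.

7.75%

Treynor = (R_P − R_f) / β_P = (6.93% − 1.24%) / 0.7340 = 5.69% / 0.7340 = 7.75%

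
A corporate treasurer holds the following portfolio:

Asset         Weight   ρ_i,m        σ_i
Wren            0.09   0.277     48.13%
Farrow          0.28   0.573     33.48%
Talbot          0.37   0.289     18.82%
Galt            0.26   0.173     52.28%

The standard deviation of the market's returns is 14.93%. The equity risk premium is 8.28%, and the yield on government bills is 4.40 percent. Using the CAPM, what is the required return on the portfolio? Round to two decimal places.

β_Wren = 0.277 × 48.13% / 14.93% = 0.8930
β_Farrow = 0.573 × 33.48% / 14.93% = 1.2849
β_Talbot = 0.289 × 18.82% / 14.93% = 0.3643
β_Galt = 0.173 × 52.28% / 14.93% = 0.6058
β_P = Σ w_i β_i = 0.09×0.8930 + 0.28×1.2849 + 0.37×0.3643 + 0.26×0.6058 = 0.7324
E(R_P) = R_f + β_P × MRP = 4.40% + 0.7324 × 8.28% = 10.46%

10.46%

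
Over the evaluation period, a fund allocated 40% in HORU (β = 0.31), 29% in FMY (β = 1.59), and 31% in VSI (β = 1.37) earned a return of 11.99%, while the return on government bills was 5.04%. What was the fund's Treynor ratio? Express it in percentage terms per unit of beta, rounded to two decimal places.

β_P = 0.40×0.31 + 0.29×1.59 + 0.31×1.37 = 1.0098
Treynor = (R_P − R_f) / β_P = (11.99% − 5.04%) / 1.0098 = 6.95% / 1.0098 = 6.88%

6.88%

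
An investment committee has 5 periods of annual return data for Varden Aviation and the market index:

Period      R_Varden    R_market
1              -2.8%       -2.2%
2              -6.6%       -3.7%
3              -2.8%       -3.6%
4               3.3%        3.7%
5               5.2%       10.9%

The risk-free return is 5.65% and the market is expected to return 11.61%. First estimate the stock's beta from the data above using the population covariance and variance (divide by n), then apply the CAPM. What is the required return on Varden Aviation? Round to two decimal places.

Mean R_i = (-2.8 − 6.6 − 2.8 + 3.3 + 5.2) / 5 = -0.7400%
Mean R_m = (-2.2 − 3.7 − 3.6 + 3.7 + 10.9) / 5 = 1.0200%
Σ(R_i − R̄_i)(R_m − R̄_m) = 113.3240  ⇒  Cov = 113.3240 / 5 = 22.6648
Σ(R_m − R̄_m)² = 158.7880  ⇒  Var(R_m) = 158.7880 / 5 = 31.7576
β = Cov / Var(R_m) = 22.6648 / 31.7576 = 0.7137
MRP = 11.61% − 5.65% = 5.96%
E(R) = R_f + β × MRP = 5.65% + 0.7137 × 5.96% = 9.90%

9.90%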